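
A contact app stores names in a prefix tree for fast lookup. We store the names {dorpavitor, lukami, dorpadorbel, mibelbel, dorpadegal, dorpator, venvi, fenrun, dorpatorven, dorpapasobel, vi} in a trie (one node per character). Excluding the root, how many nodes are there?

59

For each word, the new-node count is its length minus the longest prefix already in the trie:
  "dorpavitor" → 10 new (d, o, r, p, a, v, i, t, o, r)
  "lukami" → 6 new (l, u, k, a, m, i)
  "dorpadorbel" → prefix "dorpa" already present; 6 new (d, o, r, b, e, l)
  "mibelbel" → 8 new (m, i, b, e, l, b, e, l)
  "dorpadegal" → prefix "dorpad" already present; 4 new (e, g, a, l)
  "dorpator" → prefix "dorpa" already present; 3 new (t, o, r)
  "venvi" → 5 new (v, e, n, v, i)
  "fenrun" → 6 new (f, e, n, r, u, n)
  "dorpatorven" → prefix "dorpator" already present; 3 new (v, e, n)
  "dorpapasobel" → prefix "dorpa" already present; 7 new (p, a, s, o, b, e, l)
  "vi" → prefix "v" already present; 1 new (i)
Total nodes = 10 + 6 + 6 + 8 + 4 + 3 + 5 + 6 + 3 + 7 + 1 = 59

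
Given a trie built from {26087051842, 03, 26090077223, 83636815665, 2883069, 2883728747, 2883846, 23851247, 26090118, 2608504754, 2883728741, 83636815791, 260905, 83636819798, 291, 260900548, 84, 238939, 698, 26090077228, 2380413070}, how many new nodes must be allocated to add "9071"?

4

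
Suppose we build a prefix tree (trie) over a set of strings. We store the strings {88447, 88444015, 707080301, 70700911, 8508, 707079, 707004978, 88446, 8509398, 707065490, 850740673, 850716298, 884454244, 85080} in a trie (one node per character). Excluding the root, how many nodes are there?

58

Trace insertions, counting only characters that open a new branch:
  "88447" → 5 new (8, 8, 4, 4, 7)
  "88444015" → prefix "8844" already present; 4 new (4, 0, 1, 5)
  "707080301" → 9 new (7, 0, 7, 0, 8, 0, 3, 0, 1)
  "70700911" → prefix "7070" already present; 4 new (0, 9, 1, 1)
  "8508" → prefix "8" already present; 3 new (5, 0, 8)
  "707079" → prefix "7070" already present; 2 new (7, 9)
  "707004978" → prefix "70700" already present; 4 new (4, 9, 7, 8)
  "88446" → prefix "8844" already present; 1 new (6)
  "8509398" → prefix "850" already present; 4 new (9, 3, 9, 8)
  "707065490" → prefix "7070" already present; 5 new (6, 5, 4, 9, 0)
  "850740673" → prefix "850" already present; 6 new (7, 4, 0, 6, 7, 3)
  "850716298" → prefix "8507" already present; 5 new (1, 6, 2, 9, 8)
  "884454244" → prefix "8844" already present; 5 new (5, 4, 2, 4, 4)
  "85080" → prefix "8508" already present; 1 new (0)
Total nodes = 5 + 4 + 9 + 4 + 3 + 2 + 4 + 1 + 4 + 5 + 6 + 5 + 5 + 1 = 58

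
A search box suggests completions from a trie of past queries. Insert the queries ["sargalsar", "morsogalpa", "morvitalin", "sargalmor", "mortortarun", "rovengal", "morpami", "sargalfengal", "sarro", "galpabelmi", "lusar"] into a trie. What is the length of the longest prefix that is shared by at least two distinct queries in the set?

Look for the deepest trie node that still has at least two words in its subtree.
"sargalfengal" and "sargalmor" agree on "sargal" (6 characters) before diverging; nothing deeper is shared.
Longest shared-prefix length: 6

6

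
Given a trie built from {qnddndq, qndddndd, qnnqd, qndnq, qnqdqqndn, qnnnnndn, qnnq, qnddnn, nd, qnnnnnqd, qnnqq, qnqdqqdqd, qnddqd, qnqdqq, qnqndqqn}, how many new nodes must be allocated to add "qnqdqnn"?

2

"qnqdq" is already a path in the trie; the remaining "nn" must be added.
New nodes needed: |"qnqdqnn"| − 5 = 7 − 5 = 2.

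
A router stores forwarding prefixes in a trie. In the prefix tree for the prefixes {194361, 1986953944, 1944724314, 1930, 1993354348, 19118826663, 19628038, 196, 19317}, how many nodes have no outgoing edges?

A leaf is a node with no children — equivalently, the end of a word that is not a proper prefix of any other stored word.
Those words: "19118826663", "1930", "19317", "194361", "1944724314", "19628038", "1986953944", "1993354348"
Leaf count: 8

8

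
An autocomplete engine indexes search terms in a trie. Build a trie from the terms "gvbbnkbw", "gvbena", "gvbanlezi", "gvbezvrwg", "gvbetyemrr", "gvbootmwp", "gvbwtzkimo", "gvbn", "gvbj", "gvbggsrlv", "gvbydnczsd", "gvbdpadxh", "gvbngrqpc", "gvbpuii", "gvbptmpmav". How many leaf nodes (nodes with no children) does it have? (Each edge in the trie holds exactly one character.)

14

A leaf is a node with no children — equivalently, the end of a word that is not a proper prefix of any other stored word.
Those words: "gvbanlezi", "gvbbnkbw", "gvbdpadxh", "gvbena", "gvbetyemrr", "gvbezvrwg", "gvbggsrlv", "gvbj", "gvbngrqpc", "gvbootmwp", "gvbptmpmav", "gvbpuii", "gvbwtzkimo", "gvbydnczsd"
Leaf count: 14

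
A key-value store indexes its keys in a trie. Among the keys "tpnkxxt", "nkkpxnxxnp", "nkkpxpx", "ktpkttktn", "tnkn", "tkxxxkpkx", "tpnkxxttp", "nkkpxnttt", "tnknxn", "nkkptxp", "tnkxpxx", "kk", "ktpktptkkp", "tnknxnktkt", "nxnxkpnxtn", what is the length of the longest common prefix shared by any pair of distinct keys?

7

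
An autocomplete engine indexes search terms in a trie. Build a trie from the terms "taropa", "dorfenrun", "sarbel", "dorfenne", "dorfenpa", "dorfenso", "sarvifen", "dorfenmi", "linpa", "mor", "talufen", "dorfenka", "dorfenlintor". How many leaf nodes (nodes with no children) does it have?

13

A leaf is a node with no children — equivalently, the end of a word that is not a proper prefix of any other stored word.
Those words: "dorfenka", "dorfenlintor", "dorfenmi", "dorfenne", "dorfenpa", "dorfenrun", "dorfenso", "linpa", "mor", "sarbel", "sarvifen", "talufen", "taropa"
Leaf count: 13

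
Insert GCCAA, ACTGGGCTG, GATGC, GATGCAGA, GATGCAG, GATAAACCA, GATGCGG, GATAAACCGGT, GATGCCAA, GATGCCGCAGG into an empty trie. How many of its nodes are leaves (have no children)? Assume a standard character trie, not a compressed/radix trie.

8

Leaves are exactly the stored words that no other stored word extends.
Those words: "ACTGGGCTG", "GATAAACCA", "GATAAACCGGT", "GATGCAGA", "GATGCCAA", "GATGCCGCAGG", "GATGCGG", "GCCAA"
Leaf count: 8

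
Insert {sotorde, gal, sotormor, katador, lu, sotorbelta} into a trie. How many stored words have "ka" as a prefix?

1

Walk to "ka"; the words in its subtree are exactly those with that prefix.
Words under "ka": katador
Count: 1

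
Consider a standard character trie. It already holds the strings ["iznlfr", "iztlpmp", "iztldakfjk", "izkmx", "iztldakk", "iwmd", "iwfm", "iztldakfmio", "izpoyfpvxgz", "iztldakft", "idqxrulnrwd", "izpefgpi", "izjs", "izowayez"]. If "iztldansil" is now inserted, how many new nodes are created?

4

Walking "iztldansil" from the root, the first 6 characters ("iztlda") follow existing edges; "n" is the first miss.
Each of the 4 remaining characters creates one node.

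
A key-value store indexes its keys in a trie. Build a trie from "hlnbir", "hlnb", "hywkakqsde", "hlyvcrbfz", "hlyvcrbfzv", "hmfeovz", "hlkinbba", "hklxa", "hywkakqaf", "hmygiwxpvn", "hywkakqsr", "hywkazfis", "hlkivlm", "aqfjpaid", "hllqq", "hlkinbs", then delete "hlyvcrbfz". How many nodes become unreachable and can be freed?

Walk "hlyvcrbfz" from the leaf back toward the root, removing each node that no remaining word uses.
Every node on "hlyvcrbfz" is still needed (e.g. by "hlyvcrbfzv"), so nothing is freed.
Nodes removed: 0

0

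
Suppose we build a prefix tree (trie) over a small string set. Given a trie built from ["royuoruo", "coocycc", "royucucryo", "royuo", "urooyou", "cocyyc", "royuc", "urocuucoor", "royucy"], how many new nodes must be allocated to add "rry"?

The longest prefix of "rry" already in the trie is "r" (length 1).
Each of the 2 remaining characters creates one node.

2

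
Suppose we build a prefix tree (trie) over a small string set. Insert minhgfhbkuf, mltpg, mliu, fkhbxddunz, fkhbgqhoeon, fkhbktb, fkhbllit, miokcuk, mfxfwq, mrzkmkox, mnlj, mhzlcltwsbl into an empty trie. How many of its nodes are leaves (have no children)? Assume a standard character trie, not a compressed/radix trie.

Leaves are exactly the stored words that no other stored word extends.
Those words: "fkhbgqhoeon", "fkhbktb", "fkhbllit", "fkhbxddunz", "mfxfwq", "mhzlcltwsbl", "minhgfhbkuf", "miokcuk", "mliu", "mltpg", "mnlj", "mrzkmkox"
Leaf count: 12

12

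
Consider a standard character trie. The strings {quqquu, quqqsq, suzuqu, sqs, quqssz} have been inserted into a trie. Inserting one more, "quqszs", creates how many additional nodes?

"quqs" is already a path in the trie; the remaining "zs" must be added.
New nodes needed: |"quqszs"| − 4 = 6 − 4 = 2.

2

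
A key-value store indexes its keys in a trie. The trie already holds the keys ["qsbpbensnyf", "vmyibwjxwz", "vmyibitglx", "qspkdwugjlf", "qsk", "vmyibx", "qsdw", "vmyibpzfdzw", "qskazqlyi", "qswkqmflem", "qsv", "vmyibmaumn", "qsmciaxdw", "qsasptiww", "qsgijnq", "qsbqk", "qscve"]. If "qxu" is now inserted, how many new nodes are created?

Walking "qxu" from the root, the first 1 characters ("q") follow existing edges; "x" is the first miss.
So 3 − 1 = 2 new nodes.

2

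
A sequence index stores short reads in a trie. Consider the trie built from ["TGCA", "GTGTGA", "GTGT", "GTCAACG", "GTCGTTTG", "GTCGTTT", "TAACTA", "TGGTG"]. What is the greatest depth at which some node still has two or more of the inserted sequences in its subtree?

Equivalently: take the maximum, over all pairs, of their longest common prefix length.
"GTCGTTT" and "GTCGTTTG" agree on "GTCGTTT" (7 characters) before diverging; nothing deeper is shared.
Longest shared-prefix length: 7

7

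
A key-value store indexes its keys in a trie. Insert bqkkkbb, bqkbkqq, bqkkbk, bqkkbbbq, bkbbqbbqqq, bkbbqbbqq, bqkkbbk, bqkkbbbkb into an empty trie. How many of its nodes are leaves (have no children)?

Leaves are exactly the stored words that no other stored word extends.
Those words: "bkbbqbbqqq", "bqkbkqq", "bqkkbbbkb", "bqkkbbbq", "bqkkbbk", "bqkkbk", "bqkkkbb"
Leaf count: 7

7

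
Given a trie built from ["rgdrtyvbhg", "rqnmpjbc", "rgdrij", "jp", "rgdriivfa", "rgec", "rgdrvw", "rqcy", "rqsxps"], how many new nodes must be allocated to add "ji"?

1

Walking "ji" from the root, the first 1 characters ("j") follow existing edges; "i" is the first miss.
Each of the 1 remaining characters creates one node.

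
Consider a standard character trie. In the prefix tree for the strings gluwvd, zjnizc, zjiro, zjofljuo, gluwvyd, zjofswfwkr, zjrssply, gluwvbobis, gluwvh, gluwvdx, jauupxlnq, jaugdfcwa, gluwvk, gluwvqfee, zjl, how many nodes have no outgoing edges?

Leaves are exactly the stored words that no other stored word extends.
Those words: "gluwvbobis", "gluwvdx", "gluwvh", "gluwvk", "gluwvqfee", "gluwvyd", "jaugdfcwa", "jauupxlnq", "zjiro", "zjl", "zjnizc", "zjofljuo", "zjofswfwkr", "zjrssply"
Leaf count: 14

14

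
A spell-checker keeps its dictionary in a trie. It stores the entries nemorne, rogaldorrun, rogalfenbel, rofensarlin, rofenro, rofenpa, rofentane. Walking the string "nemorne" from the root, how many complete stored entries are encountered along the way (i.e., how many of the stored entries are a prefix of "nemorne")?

1

Traverse "nemorne" character by character; count nodes along the way that are marked as word ends.
Prefixes of the query that are stored words: "nemorne"
Count: 1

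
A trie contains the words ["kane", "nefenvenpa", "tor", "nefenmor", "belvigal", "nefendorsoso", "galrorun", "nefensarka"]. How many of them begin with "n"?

4

Walk to "n"; the words in its subtree are exactly those with that prefix.
Words under "n": nefendorsoso, nefenmor, nefensarka, nefenvenpa
Count: 4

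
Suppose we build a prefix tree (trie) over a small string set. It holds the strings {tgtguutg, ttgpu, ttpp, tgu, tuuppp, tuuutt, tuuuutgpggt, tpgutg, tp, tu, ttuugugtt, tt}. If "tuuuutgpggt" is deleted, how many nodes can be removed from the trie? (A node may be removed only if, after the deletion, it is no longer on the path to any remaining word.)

7

Walk "tuuuutgpggt" from the leaf back toward the root, removing each node that no remaining word uses.
The suffix "utgpggt" (7 nodes) is used only by "tuuuutgpggt"; the node for "tuuu" still has the child "t", so pruning stops there.
Nodes removed: 7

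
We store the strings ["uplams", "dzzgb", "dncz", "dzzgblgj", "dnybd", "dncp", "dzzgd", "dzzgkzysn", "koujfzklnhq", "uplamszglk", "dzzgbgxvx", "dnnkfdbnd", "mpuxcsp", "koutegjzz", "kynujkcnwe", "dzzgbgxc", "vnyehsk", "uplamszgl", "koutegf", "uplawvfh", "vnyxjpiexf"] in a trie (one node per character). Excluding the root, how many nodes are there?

95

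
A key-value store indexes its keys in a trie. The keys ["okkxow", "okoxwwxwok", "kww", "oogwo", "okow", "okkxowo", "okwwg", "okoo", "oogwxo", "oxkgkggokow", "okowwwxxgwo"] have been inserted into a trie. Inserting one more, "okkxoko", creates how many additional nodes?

2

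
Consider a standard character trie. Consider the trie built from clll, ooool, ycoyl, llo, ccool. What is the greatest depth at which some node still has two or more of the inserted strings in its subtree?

1

Equivalently: take the maximum, over all pairs, of their longest common prefix length.
e.g. "ccool" and "clll" share the prefix "c" of length 1; no pair shares a longer one.
Longest shared-prefix length: 1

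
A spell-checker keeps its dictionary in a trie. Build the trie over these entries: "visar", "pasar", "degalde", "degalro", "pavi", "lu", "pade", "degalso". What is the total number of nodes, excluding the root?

27

For each word, the new-node count is its length minus the longest prefix already in the trie:
  "visar" → 5 new (v, i, s, a, r)
  "pasar" → 5 new (p, a, s, a, r)
  "degalde" → 7 new (d, e, g, a, l, d, e)
  "degalro" → prefix "degal" already present; 2 new (r, o)
  "pavi" → prefix "pa" already present; 2 new (v, i)
  "lu" → 2 new (l, u)
  "pade" → prefix "pa" already present; 2 new (d, e)
  "degalso" → prefix "degal" already present; 2 new (s, o)
Total nodes = 5 + 5 + 7 + 2 + 2 + 2 + 2 + 2 = 27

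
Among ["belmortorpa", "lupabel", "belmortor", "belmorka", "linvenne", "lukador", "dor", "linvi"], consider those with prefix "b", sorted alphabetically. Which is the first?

belmorka

DFS of the "b" subtree visits, in order: "belmorka", "belmortor", "belmortorpa"
The 1st is belmorka.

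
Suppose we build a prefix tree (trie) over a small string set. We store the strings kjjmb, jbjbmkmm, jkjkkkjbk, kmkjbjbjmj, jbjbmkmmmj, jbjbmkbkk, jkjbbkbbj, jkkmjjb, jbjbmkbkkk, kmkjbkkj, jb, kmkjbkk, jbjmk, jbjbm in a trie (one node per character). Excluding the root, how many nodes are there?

For each word, the new-node count is its length minus the longest prefix already in the trie:
  "kjjmb" → 5 new (k, j, j, m, b)
  "jbjbmkmm" → 8 new (j, b, j, b, m, k, m, m)
  "jkjkkkjbk" → prefix "j" already present; 8 new (k, j, k, k, k, j, b, k)
  "kmkjbjbjmj" → prefix "k" already present; 9 new (m, k, j, b, j, b, j, m, j)
  "jbjbmkmmmj" → prefix "jbjbmkmm" already present; 2 new (m, j)
  "jbjbmkbkk" → prefix "jbjbmk" already present; 3 new (b, k, k)
  "jkjbbkbbj" → prefix "jkj" already present; 6 new (b, b, k, b, b, j)
  "jkkmjjb" → prefix "jk" already present; 5 new (k, m, j, j, b)
  "jbjbmkbkkk" → prefix "jbjbmkbkk" already present; 1 new (k)
  "kmkjbkkj" → prefix "kmkjb" already present; 3 new (k, k, j)
  "jb" → prefix "jb" already present; 0 new (none)
  "kmkjbkk" → prefix "kmkjbkk" already present; 0 new (none)
  "jbjmk" → prefix "jbj" already present; 2 new (m, k)
  "jbjbm" → prefix "jbjbm" already present; 0 new (none)
Total nodes = 5 + 8 + 8 + 9 + 2 + 3 + 6 + 5 + 1 + 3 + 0 + 0 + 2 + 0 = 52

52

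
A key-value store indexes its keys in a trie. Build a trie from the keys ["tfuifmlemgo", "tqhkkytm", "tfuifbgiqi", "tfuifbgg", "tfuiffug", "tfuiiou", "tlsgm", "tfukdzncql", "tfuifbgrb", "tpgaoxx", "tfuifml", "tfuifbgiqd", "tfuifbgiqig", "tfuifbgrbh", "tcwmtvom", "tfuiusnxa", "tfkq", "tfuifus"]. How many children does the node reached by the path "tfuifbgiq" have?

The children of the "tfuifbgiq" node are the distinct next characters among strings starting with "tfuifbgiq".
Distinct next characters after "tfuifbgiq": d, i.
That node has 2 child edges.

2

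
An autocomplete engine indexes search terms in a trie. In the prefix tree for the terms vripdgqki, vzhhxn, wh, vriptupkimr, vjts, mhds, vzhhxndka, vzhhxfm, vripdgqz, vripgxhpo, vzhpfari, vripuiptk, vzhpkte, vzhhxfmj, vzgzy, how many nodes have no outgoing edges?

13

A leaf is a node with no children — equivalently, the end of a word that is not a proper prefix of any other stored word.
Those words: "mhds", "vjts", "vripdgqki", "vripdgqz", "vripgxhpo", "vriptupkimr", "vripuiptk", "vzgzy", "vzhhxfmj", "vzhhxndka", "vzhpfari", "vzhpkte", "wh"
Leaf count: 13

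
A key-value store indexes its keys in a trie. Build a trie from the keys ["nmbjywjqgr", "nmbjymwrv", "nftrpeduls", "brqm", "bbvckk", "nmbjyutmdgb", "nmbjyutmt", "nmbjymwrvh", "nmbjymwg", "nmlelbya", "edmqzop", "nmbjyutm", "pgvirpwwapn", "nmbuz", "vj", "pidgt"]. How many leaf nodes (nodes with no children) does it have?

14

Leaves are exactly the stored words that no other stored word extends.
Those words: "bbvckk", "brqm", "edmqzop", "nftrpeduls", "nmbjymwg", "nmbjymwrvh", "nmbjyutmdgb", "nmbjyutmt", "nmbjywjqgr", "nmbuz", "nmlelbya", "pgvirpwwapn", "pidgt", "vj"
Leaf count: 14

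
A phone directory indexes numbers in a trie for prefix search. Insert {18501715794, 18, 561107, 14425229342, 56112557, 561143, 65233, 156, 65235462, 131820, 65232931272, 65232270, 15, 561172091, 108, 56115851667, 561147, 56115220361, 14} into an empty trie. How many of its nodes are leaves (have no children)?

Leaves are exactly the stored words that no other stored word extends.
Those words: "108", "131820", "14425229342", "156", "18501715794", "561107", "56112557", "561143", "561147", "56115220361", "56115851667", "561172091", "65232270", "65232931272", "65233", "65235462"
Leaf count: 16

16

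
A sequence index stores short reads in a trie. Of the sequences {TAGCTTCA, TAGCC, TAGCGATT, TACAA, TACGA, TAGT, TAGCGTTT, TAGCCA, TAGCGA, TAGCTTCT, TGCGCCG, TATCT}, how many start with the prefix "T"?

Walk to "T"; the words in its subtree are exactly those with that prefix.
Matches: "TACAA", "TACGA", "TAGCC", "TAGCCA", "TAGCGA", "TAGCGATT", "TAGCGTTT", "TAGCTTCA", "TAGCTTCT", "TAGT", "TATCT", "TGCGCCG"
Count: 12

12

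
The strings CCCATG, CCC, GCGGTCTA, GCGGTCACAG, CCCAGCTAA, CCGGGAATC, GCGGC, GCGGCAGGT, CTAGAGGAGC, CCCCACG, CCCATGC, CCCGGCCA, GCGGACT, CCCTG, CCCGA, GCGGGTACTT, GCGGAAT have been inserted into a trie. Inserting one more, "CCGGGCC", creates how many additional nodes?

The longest prefix of "CCGGGCC" already in the trie is "CCGGG" (length 5).
Each of the 2 remaining characters creates one node.

2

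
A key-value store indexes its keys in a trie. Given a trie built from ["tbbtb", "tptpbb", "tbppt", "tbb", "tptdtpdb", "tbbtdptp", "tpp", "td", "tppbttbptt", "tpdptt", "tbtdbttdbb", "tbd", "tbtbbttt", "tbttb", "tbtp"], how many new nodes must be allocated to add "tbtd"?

0

"tbtd" is already a full path in the trie; only an end-marker is added.
No new nodes are needed: 0.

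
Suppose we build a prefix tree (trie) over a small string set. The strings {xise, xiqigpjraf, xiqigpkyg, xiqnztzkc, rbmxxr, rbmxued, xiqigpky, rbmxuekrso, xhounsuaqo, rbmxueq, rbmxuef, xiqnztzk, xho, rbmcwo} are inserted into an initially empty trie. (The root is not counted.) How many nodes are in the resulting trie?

Trace insertions, counting only characters that open a new branch:
  "xise" → 4 new (x, i, s, e)
  "xiqigpjraf" → prefix "xi" already present; 8 new (q, i, g, p, j, r, a, f)
  "xiqigpkyg" → prefix "xiqigp" already present; 3 new (k, y, g)
  "xiqnztzkc" → prefix "xiq" already present; 6 new (n, z, t, z, k, c)
  "rbmxxr" → 6 new (r, b, m, x, x, r)
  "rbmxued" → prefix "rbmx" already present; 3 new (u, e, d)
  "xiqigpky" → prefix "xiqigpky" already present; 0 new (none)
  "rbmxuekrso" → prefix "rbmxue" already present; 4 new (k, r, s, o)
  "xhounsuaqo" → prefix "x" already present; 9 new (h, o, u, n, s, u, a, q, o)
  "rbmxueq" → prefix "rbmxue" already present; 1 new (q)
  "rbmxuef" → prefix "rbmxue" already present; 1 new (f)
  "xiqnztzk" → prefix "xiqnztzk" already present; 0 new (none)
  "xho" → prefix "xho" already present; 0 new (none)
  "rbmcwo" → prefix "rbm" already present; 3 new (c, w, o)
Total nodes = 4 + 8 + 3 + 6 + 6 + 3 + 0 + 4 + 9 + 1 + 1 + 0 + 0 + 3 = 48

48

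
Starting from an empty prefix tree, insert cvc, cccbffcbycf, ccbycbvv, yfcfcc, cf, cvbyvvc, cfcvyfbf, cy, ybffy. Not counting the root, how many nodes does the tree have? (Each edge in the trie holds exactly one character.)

42

Trace insertions, counting only characters that open a new branch:
  "cvc" → 3 new (c, v, c)
  "cccbffcbycf" → prefix "c" already present; 10 new (c, c, b, f, f, c, b, y, c, f)
  "ccbycbvv" → prefix "cc" already present; 6 new (b, y, c, b, v, v)
  "yfcfcc" → 6 new (y, f, c, f, c, c)
  "cf" → prefix "c" already present; 1 new (f)
  "cvbyvvc" → prefix "cv" already present; 5 new (b, y, v, v, c)
  "cfcvyfbf" → prefix "cf" already present; 6 new (c, v, y, f, b, f)
  "cy" → prefix "c" already present; 1 new (y)
  "ybffy" → prefix "y" already present; 4 new (b, f, f, y)
Total nodes = 3 + 10 + 6 + 6 + 1 + 5 + 6 + 1 + 4 = 42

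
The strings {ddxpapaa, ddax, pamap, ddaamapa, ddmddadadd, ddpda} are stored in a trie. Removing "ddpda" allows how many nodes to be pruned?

3

Walk "ddpda" from the leaf back toward the root, removing each node that no remaining word uses.
The suffix "pda" (3 nodes) is used only by "ddpda"; the node for "dd" still has the child "x", so pruning stops there.
Nodes removed: 3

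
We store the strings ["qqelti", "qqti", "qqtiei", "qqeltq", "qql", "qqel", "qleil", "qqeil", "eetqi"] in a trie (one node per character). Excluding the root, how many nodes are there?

23

Trace insertions, counting only characters that open a new branch:
  "qqelti" → 6 new (q, q, e, l, t, i)
  "qqti" → prefix "qq" already present; 2 new (t, i)
  "qqtiei" → prefix "qqti" already present; 2 new (e, i)
  "qqeltq" → prefix "qqelt" already present; 1 new (q)
  "qql" → prefix "qq" already present; 1 new (l)
  "qqel" → prefix "qqel" already present; 0 new (none)
  "qleil" → prefix "q" already present; 4 new (l, e, i, l)
  "qqeil" → prefix "qqe" already present; 2 new (i, l)
  "eetqi" → 5 new (e, e, t, q, i)
Total nodes = 6 + 2 + 2 + 1 + 1 + 0 + 4 + 2 + 5 = 23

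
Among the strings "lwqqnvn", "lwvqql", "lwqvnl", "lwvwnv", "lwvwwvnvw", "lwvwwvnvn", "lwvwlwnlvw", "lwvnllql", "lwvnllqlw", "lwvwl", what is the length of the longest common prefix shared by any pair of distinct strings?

Equivalently: take the maximum, over all pairs, of their longest common prefix length.
"lwvnllql" and "lwvnllqlw" agree on "lwvnllql" (8 characters) before diverging; nothing deeper is shared.
Longest shared-prefix length: 8

8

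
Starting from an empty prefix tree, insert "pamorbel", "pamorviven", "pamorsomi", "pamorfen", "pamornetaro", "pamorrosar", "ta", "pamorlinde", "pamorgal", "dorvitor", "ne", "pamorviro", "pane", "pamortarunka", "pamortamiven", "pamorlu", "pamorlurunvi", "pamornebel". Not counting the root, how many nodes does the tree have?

Trace insertions, counting only characters that open a new branch:
  "pamorbel" → 8 new (p, a, m, o, r, b, e, l)
  "pamorviven" → prefix "pamor" already present; 5 new (v, i, v, e, n)
  "pamorsomi" → prefix "pamor" already present; 4 new (s, o, m, i)
  "pamorfen" → prefix "pamor" already present; 3 new (f, e, n)
  "pamornetaro" → prefix "pamor" already present; 6 new (n, e, t, a, r, o)
  "pamorrosar" → prefix "pamor" already present; 5 new (r, o, s, a, r)
  "ta" → 2 new (t, a)
  "pamorlinde" → prefix "pamor" already present; 5 new (l, i, n, d, e)
  "pamorgal" → prefix "pamor" already present; 3 new (g, a, l)
  "dorvitor" → 8 new (d, o, r, v, i, t, o, r)
  "ne" → 2 new (n, e)
  "pamorviro" → prefix "pamorvi" already present; 2 new (r, o)
  "pane" → prefix "pa" already present; 2 new (n, e)
  "pamortarunka" → prefix "pamor" already present; 7 new (t, a, r, u, n, k, a)
  "pamortamiven" → prefix "pamorta" already present; 5 new (m, i, v, e, n)
  "pamorlu" → prefix "pamorl" already present; 1 new (u)
  "pamorlurunvi" → prefix "pamorlu" already present; 5 new (r, u, n, v, i)
  "pamornebel" → prefix "pamorne" already present; 3 new (b, e, l)
Total nodes = 8 + 5 + 4 + 3 + 6 + 5 + 2 + 5 + 3 + 8 + 2 + 2 + 2 + 7 + 5 + 1 + 5 + 3 = 76

76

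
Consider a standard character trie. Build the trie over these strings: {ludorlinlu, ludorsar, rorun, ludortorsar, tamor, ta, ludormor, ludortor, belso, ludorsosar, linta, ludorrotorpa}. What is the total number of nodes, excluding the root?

Trace insertions, counting only characters that open a new branch:
  "ludorlinlu" → 10 new (l, u, d, o, r, l, i, n, l, u)
  "ludorsar" → prefix "ludor" already present; 3 new (s, a, r)
  "rorun" → 5 new (r, o, r, u, n)
  "ludortorsar" → prefix "ludor" already present; 6 new (t, o, r, s, a, r)
  "tamor" → 5 new (t, a, m, o, r)
  "ta" → prefix "ta" already present; 0 new (none)
  "ludormor" → prefix "ludor" already present; 3 new (m, o, r)
  "ludortor" → prefix "ludortor" already present; 0 new (none)
  "belso" → 5 new (b, e, l, s, o)
  "ludorsosar" → prefix "ludors" already present; 4 new (o, s, a, r)
  "linta" → prefix "l" already present; 4 new (i, n, t, a)
  "ludorrotorpa" → prefix "ludor" already present; 7 new (r, o, t, o, r, p, a)
Total nodes = 10 + 3 + 5 + 6 + 5 + 0 + 3 + 0 + 5 + 4 + 4 + 7 = 52

52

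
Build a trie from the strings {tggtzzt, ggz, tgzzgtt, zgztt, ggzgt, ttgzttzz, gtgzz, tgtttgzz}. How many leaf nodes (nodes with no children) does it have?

7

A leaf is a node with no children — equivalently, the end of a word that is not a proper prefix of any other stored word.
Those words: "ggzgt", "gtgzz", "tggtzzt", "tgtttgzz", "tgzzgtt", "ttgzttzz", "zgztt"
Leaf count: 7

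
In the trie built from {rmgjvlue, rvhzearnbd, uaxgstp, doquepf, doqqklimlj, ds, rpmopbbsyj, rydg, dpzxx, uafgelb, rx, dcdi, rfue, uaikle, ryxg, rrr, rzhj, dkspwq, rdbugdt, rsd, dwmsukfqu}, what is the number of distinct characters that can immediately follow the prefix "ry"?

2

Follow the path "ry" to its node, then look at its outgoing edges.
Characters that immediately follow "ry" among the stored strings: {d, x}.
That node has 2 child edges.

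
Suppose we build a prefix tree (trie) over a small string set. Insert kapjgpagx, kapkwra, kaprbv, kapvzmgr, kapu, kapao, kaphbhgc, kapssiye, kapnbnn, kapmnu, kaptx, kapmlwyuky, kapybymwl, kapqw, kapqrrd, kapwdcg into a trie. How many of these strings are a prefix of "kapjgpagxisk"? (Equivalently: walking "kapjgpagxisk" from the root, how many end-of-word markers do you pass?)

Traverse "kapjgpagxisk" character by character; count nodes along the way that are marked as word ends.
Prefixes of the query that are stored words: "kapjgpagx"
Count: 1

1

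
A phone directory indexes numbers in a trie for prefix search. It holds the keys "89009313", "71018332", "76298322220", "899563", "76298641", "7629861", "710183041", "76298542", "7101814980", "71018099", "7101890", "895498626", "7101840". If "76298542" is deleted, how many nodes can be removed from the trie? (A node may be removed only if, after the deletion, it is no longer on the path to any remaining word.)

Walk "76298542" from the leaf back toward the root, removing each node that no remaining word uses.
The suffix "542" (3 nodes) is used only by "76298542"; the node for "76298" still has the child "3", so pruning stops there.
Nodes removed: 3

3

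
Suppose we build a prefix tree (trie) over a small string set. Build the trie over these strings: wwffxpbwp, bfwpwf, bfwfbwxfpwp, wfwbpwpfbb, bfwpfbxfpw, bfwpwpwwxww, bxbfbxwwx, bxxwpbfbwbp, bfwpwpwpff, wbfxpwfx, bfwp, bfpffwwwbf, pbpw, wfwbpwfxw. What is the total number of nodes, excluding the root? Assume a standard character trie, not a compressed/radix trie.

86

Trace insertions, counting only characters that open a new branch:
  "wwffxpbwp" → 9 new (w, w, f, f, x, p, b, w, p)
  "bfwpwf" → 6 new (b, f, w, p, w, f)
  "bfwfbwxfpwp" → prefix "bfw" already present; 8 new (f, b, w, x, f, p, w, p)
  "wfwbpwpfbb" → prefix "w" already present; 9 new (f, w, b, p, w, p, f, b, b)
  "bfwpfbxfpw" → prefix "bfwp" already present; 6 new (f, b, x, f, p, w)
  "bfwpwpwwxww" → prefix "bfwpw" already present; 6 new (p, w, w, x, w, w)
  "bxbfbxwwx" → prefix "b" already present; 8 new (x, b, f, b, x, w, w, x)
  "bxxwpbfbwbp" → prefix "bx" already present; 9 new (x, w, p, b, f, b, w, b, p)
  "bfwpwpwpff" → prefix "bfwpwpw" already present; 3 new (p, f, f)
  "wbfxpwfx" → prefix "w" already present; 7 new (b, f, x, p, w, f, x)
  "bfwp" → prefix "bfwp" already present; 0 new (none)
  "bfpffwwwbf" → prefix "bf" already present; 8 new (p, f, f, w, w, w, b, f)
  "pbpw" → 4 new (p, b, p, w)
  "wfwbpwfxw" → prefix "wfwbpw" already present; 3 new (f, x, w)
Total nodes = 9 + 6 + 8 + 9 + 6 + 6 + 8 + 9 + 3 + 7 + 0 + 8 + 4 + 3 = 86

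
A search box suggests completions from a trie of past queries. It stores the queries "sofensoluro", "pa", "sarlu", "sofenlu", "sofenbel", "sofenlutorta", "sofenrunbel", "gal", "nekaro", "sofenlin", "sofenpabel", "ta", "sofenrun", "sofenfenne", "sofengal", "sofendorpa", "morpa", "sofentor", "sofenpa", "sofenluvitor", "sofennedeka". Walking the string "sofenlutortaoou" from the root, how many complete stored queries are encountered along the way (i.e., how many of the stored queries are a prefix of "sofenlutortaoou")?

2

Traverse "sofenlutortaoou" character by character; count nodes along the way that are marked as word ends.
Prefixes of the query that are stored words: "sofenlu", "sofenlutorta"
Count: 2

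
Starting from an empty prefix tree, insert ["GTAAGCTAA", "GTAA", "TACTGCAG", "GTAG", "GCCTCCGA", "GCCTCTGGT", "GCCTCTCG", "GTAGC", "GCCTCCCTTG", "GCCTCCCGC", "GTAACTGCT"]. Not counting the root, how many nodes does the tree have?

43

Trace insertions, counting only characters that open a new branch:
  "GTAAGCTAA" → 9 new (G, T, A, A, G, C, T, A, A)
  "GTAA" → prefix "GTAA" already present; 0 new (none)
  "TACTGCAG" → 8 new (T, A, C, T, G, C, A, G)
  "GTAG" → prefix "GTA" already present; 1 new (G)
  "GCCTCCGA" → prefix "G" already present; 7 new (C, C, T, C, C, G, A)
  "GCCTCTGGT" → prefix "GCCTC" already present; 4 new (T, G, G, T)
  "GCCTCTCG" → prefix "GCCTCT" already present; 2 new (C, G)
  "GTAGC" → prefix "GTAG" already present; 1 new (C)
  "GCCTCCCTTG" → prefix "GCCTCC" already present; 4 new (C, T, T, G)
  "GCCTCCCGC" → prefix "GCCTCCC" already present; 2 new (G, C)
  "GTAACTGCT" → prefix "GTAA" already present; 5 new (C, T, G, C, T)
Total nodes = 9 + 0 + 8 + 1 + 7 + 4 + 2 + 1 + 4 + 2 + 5 = 43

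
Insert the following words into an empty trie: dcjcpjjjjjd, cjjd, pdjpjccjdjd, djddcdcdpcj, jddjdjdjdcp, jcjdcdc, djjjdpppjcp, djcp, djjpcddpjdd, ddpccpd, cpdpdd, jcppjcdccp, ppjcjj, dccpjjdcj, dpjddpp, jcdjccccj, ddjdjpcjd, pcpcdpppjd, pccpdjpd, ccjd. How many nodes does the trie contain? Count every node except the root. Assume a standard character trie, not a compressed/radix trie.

141

Count nodes per top-level branch (shared prefixes stored once):
  'c'-branch (ccjd, cjjd, cpdpdd): 12 nodes
  'd'-branch (dccpjjdcj, dcjcpjjjjjd, ddjdjpcjd, ddpccpd, djcp, djddcdcdpcj, djjjdpppjcp, djjpcddpjdd, dpjddpp): 66 nodes
  'j'-branch (jcdjccccj, jcjdcdc, jcppjcdccp, jddjdjdjdcp): 32 nodes
  'p'-branch (pccpdjpd, pcpcdpppjd, pdjpjccjdjd, ppjcjj): 31 nodes
Sum: 141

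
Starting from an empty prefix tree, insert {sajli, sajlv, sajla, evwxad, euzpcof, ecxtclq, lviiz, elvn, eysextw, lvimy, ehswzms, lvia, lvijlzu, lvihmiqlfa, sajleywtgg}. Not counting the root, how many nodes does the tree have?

For each word, the new-node count is its length minus the longest prefix already in the trie:
  "sajli" → 5 new (s, a, j, l, i)
  "sajlv" → prefix "sajl" already present; 1 new (v)
  "sajla" → prefix "sajl" already present; 1 new (a)
  "evwxad" → 6 new (e, v, w, x, a, d)
  "euzpcof" → prefix "e" already present; 6 new (u, z, p, c, o, f)
  "ecxtclq" → prefix "e" already present; 6 new (c, x, t, c, l, q)
  "lviiz" → 5 new (l, v, i, i, z)
  "elvn" → prefix "e" already present; 3 new (l, v, n)
  "eysextw" → prefix "e" already present; 6 new (y, s, e, x, t, w)
  "lvimy" → prefix "lvi" already present; 2 new (m, y)
  "ehswzms" → prefix "e" already present; 6 new (h, s, w, z, m, s)
  "lvia" → prefix "lvi" already present; 1 new (a)
  "lvijlzu" → prefix "lvi" already present; 4 new (j, l, z, u)
  "lvihmiqlfa" → prefix "lvi" already present; 7 new (h, m, i, q, l, f, a)
  "sajleywtgg" → prefix "sajl" already present; 6 new (e, y, w, t, g, g)
Total nodes = 5 + 1 + 1 + 6 + 6 + 6 + 5 + 3 + 6 + 2 + 6 + 1 + 4 + 7 + 6 = 65

65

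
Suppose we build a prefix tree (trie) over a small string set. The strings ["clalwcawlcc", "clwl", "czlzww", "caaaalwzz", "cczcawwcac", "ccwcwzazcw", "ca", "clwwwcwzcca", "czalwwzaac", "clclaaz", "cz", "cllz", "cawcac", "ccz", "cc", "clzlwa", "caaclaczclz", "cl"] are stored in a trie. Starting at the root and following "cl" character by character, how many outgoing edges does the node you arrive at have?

5

Walk "cl" from the root, arriving at one node.
Characters that immediately follow "cl" among the stored strings: {a, c, l, w, z}.
That node has 5 child edges.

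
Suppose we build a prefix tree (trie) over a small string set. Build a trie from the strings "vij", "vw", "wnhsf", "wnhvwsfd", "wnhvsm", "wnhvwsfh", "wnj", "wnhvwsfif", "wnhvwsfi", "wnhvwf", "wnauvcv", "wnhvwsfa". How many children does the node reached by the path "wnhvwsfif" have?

0

The children of the "wnhvwsfif" node are the distinct next characters among strings starting with "wnhvwsfif".
No stored string extends past "wnhvwsfif".
That node has 0 child edges.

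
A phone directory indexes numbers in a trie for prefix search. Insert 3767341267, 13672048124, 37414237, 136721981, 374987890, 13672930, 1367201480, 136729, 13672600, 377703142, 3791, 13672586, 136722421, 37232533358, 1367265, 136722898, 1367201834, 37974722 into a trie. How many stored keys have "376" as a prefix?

1

Walk to "376"; the words in its subtree are exactly those with that prefix.
Matches: "3767341267"
Count: 1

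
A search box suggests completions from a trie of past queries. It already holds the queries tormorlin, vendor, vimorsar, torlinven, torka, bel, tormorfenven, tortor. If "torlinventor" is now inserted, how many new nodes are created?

The longest prefix of "torlinventor" already in the trie is "torlinven" (length 9).
So 12 − 9 = 3 new nodes.

3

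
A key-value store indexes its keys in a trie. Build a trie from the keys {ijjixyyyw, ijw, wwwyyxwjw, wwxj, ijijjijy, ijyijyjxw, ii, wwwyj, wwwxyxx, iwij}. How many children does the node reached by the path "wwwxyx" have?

1

The children of the "wwwxyx" node are the distinct next characters among strings starting with "wwwxyx".
Characters that immediately follow "wwwxyx" among the stored strings: {x}.
That node has 1 child edge.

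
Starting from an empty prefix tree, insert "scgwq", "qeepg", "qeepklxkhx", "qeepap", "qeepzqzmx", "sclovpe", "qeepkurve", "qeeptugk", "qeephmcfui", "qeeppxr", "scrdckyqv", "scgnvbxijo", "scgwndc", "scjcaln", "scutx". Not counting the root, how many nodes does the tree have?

70

Count nodes per top-level branch (shared prefixes stored once):
  'q'-branch (qeepap, qeepg, qeephmcfui, qeepklxkhx, qeepkurve, qeeppxr, qeeptugk, qeepzqzmx): 35 nodes
  's'-branch (scgnvbxijo, scgwndc, scgwq, scjcaln, sclovpe, scrdckyqv, scutx): 35 nodes
Sum: 70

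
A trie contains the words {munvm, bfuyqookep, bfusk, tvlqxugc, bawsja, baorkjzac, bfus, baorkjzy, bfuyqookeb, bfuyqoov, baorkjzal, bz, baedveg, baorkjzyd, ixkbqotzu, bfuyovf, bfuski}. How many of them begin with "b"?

Filter for entries beginning with "b":
Matches: "baedveg", "baorkjzac", "baorkjzal", "baorkjzy", "baorkjzyd", "bawsja", "bfus", "bfusk", "bfuski", "bfuyovf", "bfuyqookeb", "bfuyqookep", "bfuyqoov", "bz"
Count: 14

14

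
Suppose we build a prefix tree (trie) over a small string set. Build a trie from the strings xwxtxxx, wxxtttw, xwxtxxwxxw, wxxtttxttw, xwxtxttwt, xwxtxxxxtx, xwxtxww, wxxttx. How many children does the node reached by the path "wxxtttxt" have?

1

Follow the path "wxxtttxt" to its node, then look at its outgoing edges.
Characters that immediately follow "wxxtttxt" among the stored strings: {t}.
That node has 1 child edge.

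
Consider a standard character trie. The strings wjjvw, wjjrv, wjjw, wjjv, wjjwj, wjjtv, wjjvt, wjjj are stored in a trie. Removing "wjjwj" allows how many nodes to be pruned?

A node on "wjjwj"'s path can go only if nothing else ends at it or branches off below it.
The suffix "j" (1 node) is used only by "wjjwj"; "wjjw" is itself a stored word, so pruning stops there.
Nodes removed: 1

1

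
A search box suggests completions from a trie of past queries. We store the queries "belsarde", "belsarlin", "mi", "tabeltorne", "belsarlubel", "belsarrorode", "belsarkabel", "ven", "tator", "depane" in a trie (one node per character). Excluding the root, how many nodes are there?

50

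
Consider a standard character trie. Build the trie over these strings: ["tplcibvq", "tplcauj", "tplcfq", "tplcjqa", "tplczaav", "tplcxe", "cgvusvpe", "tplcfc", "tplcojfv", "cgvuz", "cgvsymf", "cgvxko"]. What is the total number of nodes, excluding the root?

43

For each word, the new-node count is its length minus the longest prefix already in the trie:
  "tplcibvq" → 8 new (t, p, l, c, i, b, v, q)
  "tplcauj" → prefix "tplc" already present; 3 new (a, u, j)
  "tplcfq" → prefix "tplc" already present; 2 new (f, q)
  "tplcjqa" → prefix "tplc" already present; 3 new (j, q, a)
  "tplczaav" → prefix "tplc" already present; 4 new (z, a, a, v)
  "tplcxe" → prefix "tplc" already present; 2 new (x, e)
  "cgvusvpe" → 8 new (c, g, v, u, s, v, p, e)
  "tplcfc" → prefix "tplcf" already present; 1 new (c)
  "tplcojfv" → prefix "tplc" already present; 4 new (o, j, f, v)
  "cgvuz" → prefix "cgvu" already present; 1 new (z)
  "cgvsymf" → prefix "cgv" already present; 4 new (s, y, m, f)
  "cgvxko" → prefix "cgv" already present; 3 new (x, k, o)
Total nodes = 8 + 3 + 2 + 3 + 4 + 2 + 8 + 1 + 4 + 1 + 4 + 3 = 43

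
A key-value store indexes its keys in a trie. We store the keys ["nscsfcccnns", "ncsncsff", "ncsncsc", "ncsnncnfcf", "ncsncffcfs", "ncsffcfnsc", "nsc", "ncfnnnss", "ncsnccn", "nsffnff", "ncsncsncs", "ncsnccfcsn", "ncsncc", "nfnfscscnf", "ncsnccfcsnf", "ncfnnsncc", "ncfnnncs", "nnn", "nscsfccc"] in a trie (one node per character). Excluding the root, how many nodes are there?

75

Count nodes per top-level branch (shared prefixes stored once):
  'n'-branch (ncfnnncs, ncfnnnss, ncfnnsncc, ncsffcfnsc, ncsncc, ncsnccfcsn, ncsnccfcsnf, ncsnccn, ncsncffcfs, ncsncsc, ncsncsff, ncsncsncs, ncsnncnfcf, nfnfscscnf, nnn, nsc, nscsfccc, nscsfcccnns, nsffnff): 75 nodes
Sum: 75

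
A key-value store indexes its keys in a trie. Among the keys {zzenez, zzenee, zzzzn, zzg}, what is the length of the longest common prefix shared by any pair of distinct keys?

Equivalently: take the maximum, over all pairs, of their longest common prefix length.
"zzenee" and "zzenez" agree on "zzene" (5 characters) before diverging; nothing deeper is shared.
Longest shared-prefix length: 5

5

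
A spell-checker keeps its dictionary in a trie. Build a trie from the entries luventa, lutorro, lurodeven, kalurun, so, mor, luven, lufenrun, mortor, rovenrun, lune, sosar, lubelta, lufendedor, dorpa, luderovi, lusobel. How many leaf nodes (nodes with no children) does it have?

14

Leaves are exactly the stored words that no other stored word extends.
Those words: "dorpa", "kalurun", "lubelta", "luderovi", "lufendedor", "lufenrun", "lune", "lurodeven", "lusobel", "lutorro", "luventa", "mortor", "rovenrun", "sosar"
Leaf count: 14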